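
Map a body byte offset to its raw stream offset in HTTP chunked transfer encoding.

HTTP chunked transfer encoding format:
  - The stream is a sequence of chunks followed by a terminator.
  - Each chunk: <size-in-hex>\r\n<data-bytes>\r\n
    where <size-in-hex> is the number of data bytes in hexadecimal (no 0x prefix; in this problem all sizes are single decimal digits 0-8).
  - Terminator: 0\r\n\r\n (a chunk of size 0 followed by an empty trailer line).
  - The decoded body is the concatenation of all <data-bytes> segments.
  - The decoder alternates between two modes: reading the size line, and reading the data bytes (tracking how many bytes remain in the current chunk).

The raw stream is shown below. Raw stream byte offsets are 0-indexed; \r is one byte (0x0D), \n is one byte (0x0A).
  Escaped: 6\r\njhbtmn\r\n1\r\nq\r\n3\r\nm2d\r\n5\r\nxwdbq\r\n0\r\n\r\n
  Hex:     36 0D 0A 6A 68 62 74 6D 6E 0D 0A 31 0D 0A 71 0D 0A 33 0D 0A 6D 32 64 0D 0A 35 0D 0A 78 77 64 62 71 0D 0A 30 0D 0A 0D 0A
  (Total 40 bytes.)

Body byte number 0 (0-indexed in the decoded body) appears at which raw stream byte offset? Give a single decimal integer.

Chunk 1: stream[0..1]='6' size=0x6=6, data at stream[3..9]='jhbtmn' -> body[0..6], body so far='jhbtmn'
Chunk 2: stream[11..12]='1' size=0x1=1, data at stream[14..15]='q' -> body[6..7], body so far='jhbtmnq'
Chunk 3: stream[17..18]='3' size=0x3=3, data at stream[20..23]='m2d' -> body[7..10], body so far='jhbtmnqm2d'
Chunk 4: stream[25..26]='5' size=0x5=5, data at stream[28..33]='xwdbq' -> body[10..15], body so far='jhbtmnqm2dxwdbq'
Chunk 5: stream[35..36]='0' size=0 (terminator). Final body='jhbtmnqm2dxwdbq' (15 bytes)
Body byte 0 at stream offset 3

Answer: 3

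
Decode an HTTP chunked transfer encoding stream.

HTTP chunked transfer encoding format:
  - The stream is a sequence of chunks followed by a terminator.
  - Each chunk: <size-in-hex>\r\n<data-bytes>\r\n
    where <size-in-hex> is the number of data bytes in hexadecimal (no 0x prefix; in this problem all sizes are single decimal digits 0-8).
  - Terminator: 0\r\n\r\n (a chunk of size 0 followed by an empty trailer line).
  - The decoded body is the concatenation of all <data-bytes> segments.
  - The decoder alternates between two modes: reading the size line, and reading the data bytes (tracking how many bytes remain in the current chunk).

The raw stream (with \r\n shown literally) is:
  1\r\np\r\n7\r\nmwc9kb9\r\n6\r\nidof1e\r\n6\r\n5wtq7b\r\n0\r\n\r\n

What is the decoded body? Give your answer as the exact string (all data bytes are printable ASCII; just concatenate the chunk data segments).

Chunk 1: stream[0..1]='1' size=0x1=1, data at stream[3..4]='p' -> body[0..1], body so far='p'
Chunk 2: stream[6..7]='7' size=0x7=7, data at stream[9..16]='mwc9kb9' -> body[1..8], body so far='pmwc9kb9'
Chunk 3: stream[18..19]='6' size=0x6=6, data at stream[21..27]='idof1e' -> body[8..14], body so far='pmwc9kb9idof1e'
Chunk 4: stream[29..30]='6' size=0x6=6, data at stream[32..38]='5wtq7b' -> body[14..20], body so far='pmwc9kb9idof1e5wtq7b'
Chunk 5: stream[40..41]='0' size=0 (terminator). Final body='pmwc9kb9idof1e5wtq7b' (20 bytes)

Answer: pmwc9kb9idof1e5wtq7b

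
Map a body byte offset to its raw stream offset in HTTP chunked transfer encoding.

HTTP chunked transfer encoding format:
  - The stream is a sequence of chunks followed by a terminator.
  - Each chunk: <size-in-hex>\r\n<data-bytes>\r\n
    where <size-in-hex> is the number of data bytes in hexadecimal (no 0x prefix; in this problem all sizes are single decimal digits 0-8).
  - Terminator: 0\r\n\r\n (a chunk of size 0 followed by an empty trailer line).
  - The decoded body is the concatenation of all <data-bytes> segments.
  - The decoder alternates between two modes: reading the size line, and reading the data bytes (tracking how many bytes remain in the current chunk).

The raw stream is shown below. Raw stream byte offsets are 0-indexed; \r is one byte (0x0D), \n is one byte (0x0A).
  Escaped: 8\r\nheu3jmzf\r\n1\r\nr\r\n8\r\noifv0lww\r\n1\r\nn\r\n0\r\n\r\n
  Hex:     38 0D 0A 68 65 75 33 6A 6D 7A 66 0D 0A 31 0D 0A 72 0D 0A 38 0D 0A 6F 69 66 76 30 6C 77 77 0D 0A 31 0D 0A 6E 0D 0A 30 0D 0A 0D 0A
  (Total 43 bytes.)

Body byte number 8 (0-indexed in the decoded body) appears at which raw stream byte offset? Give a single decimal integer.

Answer: 16

Derivation:
Chunk 1: stream[0..1]='8' size=0x8=8, data at stream[3..11]='heu3jmzf' -> body[0..8], body so far='heu3jmzf'
Chunk 2: stream[13..14]='1' size=0x1=1, data at stream[16..17]='r' -> body[8..9], body so far='heu3jmzfr'
Chunk 3: stream[19..20]='8' size=0x8=8, data at stream[22..30]='oifv0lww' -> body[9..17], body so far='heu3jmzfroifv0lww'
Chunk 4: stream[32..33]='1' size=0x1=1, data at stream[35..36]='n' -> body[17..18], body so far='heu3jmzfroifv0lwwn'
Chunk 5: stream[38..39]='0' size=0 (terminator). Final body='heu3jmzfroifv0lwwn' (18 bytes)
Body byte 8 at stream offset 16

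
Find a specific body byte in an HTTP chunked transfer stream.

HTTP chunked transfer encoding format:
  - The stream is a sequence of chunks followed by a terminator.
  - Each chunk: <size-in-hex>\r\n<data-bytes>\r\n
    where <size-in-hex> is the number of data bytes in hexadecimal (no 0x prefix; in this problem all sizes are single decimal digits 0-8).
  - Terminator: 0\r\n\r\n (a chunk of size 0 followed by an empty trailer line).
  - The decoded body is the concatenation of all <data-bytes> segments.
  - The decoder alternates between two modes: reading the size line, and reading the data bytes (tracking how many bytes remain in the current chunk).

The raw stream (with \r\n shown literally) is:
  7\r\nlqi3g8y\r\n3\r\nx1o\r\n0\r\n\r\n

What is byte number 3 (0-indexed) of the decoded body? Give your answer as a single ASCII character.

Chunk 1: stream[0..1]='7' size=0x7=7, data at stream[3..10]='lqi3g8y' -> body[0..7], body so far='lqi3g8y'
Chunk 2: stream[12..13]='3' size=0x3=3, data at stream[15..18]='x1o' -> body[7..10], body so far='lqi3g8yx1o'
Chunk 3: stream[20..21]='0' size=0 (terminator). Final body='lqi3g8yx1o' (10 bytes)
Body byte 3 = '3'

Answer: 3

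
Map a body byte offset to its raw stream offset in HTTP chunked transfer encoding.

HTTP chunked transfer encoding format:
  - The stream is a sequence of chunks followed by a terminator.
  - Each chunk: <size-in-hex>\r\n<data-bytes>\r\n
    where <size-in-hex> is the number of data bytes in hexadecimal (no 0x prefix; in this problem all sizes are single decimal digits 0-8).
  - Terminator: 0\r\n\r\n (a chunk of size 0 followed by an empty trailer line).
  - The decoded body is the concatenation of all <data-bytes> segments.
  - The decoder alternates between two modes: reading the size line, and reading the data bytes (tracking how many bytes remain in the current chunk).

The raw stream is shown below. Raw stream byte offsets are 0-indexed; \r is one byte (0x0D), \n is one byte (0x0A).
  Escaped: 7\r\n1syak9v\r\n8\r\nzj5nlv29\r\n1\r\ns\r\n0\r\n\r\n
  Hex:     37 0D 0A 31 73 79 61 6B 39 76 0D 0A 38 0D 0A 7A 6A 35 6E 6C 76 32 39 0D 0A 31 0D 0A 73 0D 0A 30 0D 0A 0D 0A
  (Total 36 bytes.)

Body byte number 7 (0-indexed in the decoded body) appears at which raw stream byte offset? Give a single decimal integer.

Chunk 1: stream[0..1]='7' size=0x7=7, data at stream[3..10]='1syak9v' -> body[0..7], body so far='1syak9v'
Chunk 2: stream[12..13]='8' size=0x8=8, data at stream[15..23]='zj5nlv29' -> body[7..15], body so far='1syak9vzj5nlv29'
Chunk 3: stream[25..26]='1' size=0x1=1, data at stream[28..29]='s' -> body[15..16], body so far='1syak9vzj5nlv29s'
Chunk 4: stream[31..32]='0' size=0 (terminator). Final body='1syak9vzj5nlv29s' (16 bytes)
Body byte 7 at stream offset 15

Answer: 15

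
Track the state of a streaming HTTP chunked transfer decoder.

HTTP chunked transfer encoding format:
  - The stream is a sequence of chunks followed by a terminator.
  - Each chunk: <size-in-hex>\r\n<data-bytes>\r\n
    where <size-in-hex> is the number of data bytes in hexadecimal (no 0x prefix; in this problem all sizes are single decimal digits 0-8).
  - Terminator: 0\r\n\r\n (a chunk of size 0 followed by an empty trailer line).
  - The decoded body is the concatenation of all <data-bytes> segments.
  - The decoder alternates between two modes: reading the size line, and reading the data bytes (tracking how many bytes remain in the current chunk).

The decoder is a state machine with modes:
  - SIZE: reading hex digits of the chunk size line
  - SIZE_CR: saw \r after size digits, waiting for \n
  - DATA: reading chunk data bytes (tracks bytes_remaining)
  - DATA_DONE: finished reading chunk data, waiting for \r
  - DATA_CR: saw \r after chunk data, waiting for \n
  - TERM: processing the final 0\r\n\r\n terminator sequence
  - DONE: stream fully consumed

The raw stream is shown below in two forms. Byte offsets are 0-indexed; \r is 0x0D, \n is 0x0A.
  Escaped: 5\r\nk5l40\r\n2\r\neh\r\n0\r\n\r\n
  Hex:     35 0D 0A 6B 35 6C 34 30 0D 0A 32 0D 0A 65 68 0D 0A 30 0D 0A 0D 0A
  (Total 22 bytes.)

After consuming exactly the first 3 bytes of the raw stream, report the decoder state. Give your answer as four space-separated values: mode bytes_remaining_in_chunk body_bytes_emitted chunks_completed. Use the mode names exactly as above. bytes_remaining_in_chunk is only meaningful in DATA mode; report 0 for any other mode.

Byte 0 = '5': mode=SIZE remaining=0 emitted=0 chunks_done=0
Byte 1 = 0x0D: mode=SIZE_CR remaining=0 emitted=0 chunks_done=0
Byte 2 = 0x0A: mode=DATA remaining=5 emitted=0 chunks_done=0

Answer: DATA 5 0 0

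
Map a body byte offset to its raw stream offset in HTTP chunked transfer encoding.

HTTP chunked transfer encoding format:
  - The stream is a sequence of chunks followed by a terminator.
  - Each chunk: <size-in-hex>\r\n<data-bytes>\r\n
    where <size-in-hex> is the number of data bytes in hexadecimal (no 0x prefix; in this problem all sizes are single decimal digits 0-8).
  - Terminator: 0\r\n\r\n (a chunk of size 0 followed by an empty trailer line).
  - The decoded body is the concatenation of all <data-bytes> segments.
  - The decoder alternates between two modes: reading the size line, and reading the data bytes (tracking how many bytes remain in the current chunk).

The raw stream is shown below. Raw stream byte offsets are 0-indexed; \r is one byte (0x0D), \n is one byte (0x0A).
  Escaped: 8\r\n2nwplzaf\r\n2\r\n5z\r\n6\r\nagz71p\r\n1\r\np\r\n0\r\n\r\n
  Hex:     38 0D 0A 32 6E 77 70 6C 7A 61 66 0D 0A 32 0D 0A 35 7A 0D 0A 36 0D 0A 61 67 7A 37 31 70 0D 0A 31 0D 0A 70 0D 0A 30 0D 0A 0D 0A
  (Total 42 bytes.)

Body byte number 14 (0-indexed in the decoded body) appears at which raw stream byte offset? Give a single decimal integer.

Answer: 27

Derivation:
Chunk 1: stream[0..1]='8' size=0x8=8, data at stream[3..11]='2nwplzaf' -> body[0..8], body so far='2nwplzaf'
Chunk 2: stream[13..14]='2' size=0x2=2, data at stream[16..18]='5z' -> body[8..10], body so far='2nwplzaf5z'
Chunk 3: stream[20..21]='6' size=0x6=6, data at stream[23..29]='agz71p' -> body[10..16], body so far='2nwplzaf5zagz71p'
Chunk 4: stream[31..32]='1' size=0x1=1, data at stream[34..35]='p' -> body[16..17], body so far='2nwplzaf5zagz71pp'
Chunk 5: stream[37..38]='0' size=0 (terminator). Final body='2nwplzaf5zagz71pp' (17 bytes)
Body byte 14 at stream offset 27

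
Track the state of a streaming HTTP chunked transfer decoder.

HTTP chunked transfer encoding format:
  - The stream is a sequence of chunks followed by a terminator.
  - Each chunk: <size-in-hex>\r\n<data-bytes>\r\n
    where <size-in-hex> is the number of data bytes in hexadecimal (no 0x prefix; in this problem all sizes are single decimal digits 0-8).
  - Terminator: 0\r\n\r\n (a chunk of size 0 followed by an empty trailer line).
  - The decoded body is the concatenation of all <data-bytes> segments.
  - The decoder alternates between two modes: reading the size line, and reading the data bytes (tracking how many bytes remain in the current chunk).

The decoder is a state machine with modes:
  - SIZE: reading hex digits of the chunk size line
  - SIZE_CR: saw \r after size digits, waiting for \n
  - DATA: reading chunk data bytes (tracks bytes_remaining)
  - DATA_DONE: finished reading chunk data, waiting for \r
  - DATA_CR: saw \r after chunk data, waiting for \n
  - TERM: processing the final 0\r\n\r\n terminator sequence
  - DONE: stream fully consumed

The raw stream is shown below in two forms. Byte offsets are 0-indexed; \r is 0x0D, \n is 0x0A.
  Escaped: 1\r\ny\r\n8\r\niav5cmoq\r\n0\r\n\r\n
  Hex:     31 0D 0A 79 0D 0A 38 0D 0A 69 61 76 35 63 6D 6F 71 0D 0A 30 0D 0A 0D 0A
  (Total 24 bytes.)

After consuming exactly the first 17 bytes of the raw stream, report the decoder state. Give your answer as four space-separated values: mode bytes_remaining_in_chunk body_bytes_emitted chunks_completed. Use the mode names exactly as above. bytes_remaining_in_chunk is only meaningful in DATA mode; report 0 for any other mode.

Byte 0 = '1': mode=SIZE remaining=0 emitted=0 chunks_done=0
Byte 1 = 0x0D: mode=SIZE_CR remaining=0 emitted=0 chunks_done=0
Byte 2 = 0x0A: mode=DATA remaining=1 emitted=0 chunks_done=0
Byte 3 = 'y': mode=DATA_DONE remaining=0 emitted=1 chunks_done=0
Byte 4 = 0x0D: mode=DATA_CR remaining=0 emitted=1 chunks_done=0
Byte 5 = 0x0A: mode=SIZE remaining=0 emitted=1 chunks_done=1
Byte 6 = '8': mode=SIZE remaining=0 emitted=1 chunks_done=1
Byte 7 = 0x0D: mode=SIZE_CR remaining=0 emitted=1 chunks_done=1
Byte 8 = 0x0A: mode=DATA remaining=8 emitted=1 chunks_done=1
Byte 9 = 'i': mode=DATA remaining=7 emitted=2 chunks_done=1
Byte 10 = 'a': mode=DATA remaining=6 emitted=3 chunks_done=1
Byte 11 = 'v': mode=DATA remaining=5 emitted=4 chunks_done=1
Byte 12 = '5': mode=DATA remaining=4 emitted=5 chunks_done=1
Byte 13 = 'c': mode=DATA remaining=3 emitted=6 chunks_done=1
Byte 14 = 'm': mode=DATA remaining=2 emitted=7 chunks_done=1
Byte 15 = 'o': mode=DATA remaining=1 emitted=8 chunks_done=1
Byte 16 = 'q': mode=DATA_DONE remaining=0 emitted=9 chunks_done=1

Answer: DATA_DONE 0 9 1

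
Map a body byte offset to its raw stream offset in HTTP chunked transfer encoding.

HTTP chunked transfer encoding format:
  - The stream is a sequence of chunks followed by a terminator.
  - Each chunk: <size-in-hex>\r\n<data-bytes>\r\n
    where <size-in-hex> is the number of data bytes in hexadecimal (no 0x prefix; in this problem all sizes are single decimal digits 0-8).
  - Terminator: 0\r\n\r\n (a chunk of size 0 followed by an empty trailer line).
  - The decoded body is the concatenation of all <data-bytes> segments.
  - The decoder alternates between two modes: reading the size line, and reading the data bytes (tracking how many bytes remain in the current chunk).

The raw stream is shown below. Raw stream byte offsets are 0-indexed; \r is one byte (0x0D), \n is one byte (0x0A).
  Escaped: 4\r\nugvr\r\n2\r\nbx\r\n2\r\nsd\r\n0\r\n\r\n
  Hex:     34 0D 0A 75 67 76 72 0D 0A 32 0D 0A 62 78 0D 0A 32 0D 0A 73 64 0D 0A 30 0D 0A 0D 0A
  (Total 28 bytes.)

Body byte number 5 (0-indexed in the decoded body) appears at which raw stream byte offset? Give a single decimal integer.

Chunk 1: stream[0..1]='4' size=0x4=4, data at stream[3..7]='ugvr' -> body[0..4], body so far='ugvr'
Chunk 2: stream[9..10]='2' size=0x2=2, data at stream[12..14]='bx' -> body[4..6], body so far='ugvrbx'
Chunk 3: stream[16..17]='2' size=0x2=2, data at stream[19..21]='sd' -> body[6..8], body so far='ugvrbxsd'
Chunk 4: stream[23..24]='0' size=0 (terminator). Final body='ugvrbxsd' (8 bytes)
Body byte 5 at stream offset 13

Answer: 13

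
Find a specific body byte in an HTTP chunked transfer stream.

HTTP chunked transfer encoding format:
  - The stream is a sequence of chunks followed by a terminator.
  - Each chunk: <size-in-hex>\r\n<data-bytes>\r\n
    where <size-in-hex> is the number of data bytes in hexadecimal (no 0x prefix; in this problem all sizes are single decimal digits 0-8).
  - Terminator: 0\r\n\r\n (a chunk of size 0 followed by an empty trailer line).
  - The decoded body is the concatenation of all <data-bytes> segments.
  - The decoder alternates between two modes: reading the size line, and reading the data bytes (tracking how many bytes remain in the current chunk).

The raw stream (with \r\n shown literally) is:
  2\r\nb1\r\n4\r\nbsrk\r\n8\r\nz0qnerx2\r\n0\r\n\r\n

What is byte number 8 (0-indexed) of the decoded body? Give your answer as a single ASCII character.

Chunk 1: stream[0..1]='2' size=0x2=2, data at stream[3..5]='b1' -> body[0..2], body so far='b1'
Chunk 2: stream[7..8]='4' size=0x4=4, data at stream[10..14]='bsrk' -> body[2..6], body so far='b1bsrk'
Chunk 3: stream[16..17]='8' size=0x8=8, data at stream[19..27]='z0qnerx2' -> body[6..14], body so far='b1bsrkz0qnerx2'
Chunk 4: stream[29..30]='0' size=0 (terminator). Final body='b1bsrkz0qnerx2' (14 bytes)
Body byte 8 = 'q'

Answer: q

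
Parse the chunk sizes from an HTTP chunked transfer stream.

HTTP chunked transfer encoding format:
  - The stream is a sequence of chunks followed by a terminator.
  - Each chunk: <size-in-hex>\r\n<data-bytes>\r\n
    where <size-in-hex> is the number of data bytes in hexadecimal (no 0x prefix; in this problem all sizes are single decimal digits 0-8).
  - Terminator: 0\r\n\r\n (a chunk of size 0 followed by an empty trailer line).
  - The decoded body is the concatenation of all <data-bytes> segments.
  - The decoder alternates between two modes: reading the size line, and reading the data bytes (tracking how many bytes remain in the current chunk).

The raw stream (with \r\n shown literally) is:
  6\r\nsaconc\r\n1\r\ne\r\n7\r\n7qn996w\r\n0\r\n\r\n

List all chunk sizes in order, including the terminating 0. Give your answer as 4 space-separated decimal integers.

Answer: 6 1 7 0

Derivation:
Chunk 1: stream[0..1]='6' size=0x6=6, data at stream[3..9]='saconc' -> body[0..6], body so far='saconc'
Chunk 2: stream[11..12]='1' size=0x1=1, data at stream[14..15]='e' -> body[6..7], body so far='saconce'
Chunk 3: stream[17..18]='7' size=0x7=7, data at stream[20..27]='7qn996w' -> body[7..14], body so far='saconce7qn996w'
Chunk 4: stream[29..30]='0' size=0 (terminator). Final body='saconce7qn996w' (14 bytes)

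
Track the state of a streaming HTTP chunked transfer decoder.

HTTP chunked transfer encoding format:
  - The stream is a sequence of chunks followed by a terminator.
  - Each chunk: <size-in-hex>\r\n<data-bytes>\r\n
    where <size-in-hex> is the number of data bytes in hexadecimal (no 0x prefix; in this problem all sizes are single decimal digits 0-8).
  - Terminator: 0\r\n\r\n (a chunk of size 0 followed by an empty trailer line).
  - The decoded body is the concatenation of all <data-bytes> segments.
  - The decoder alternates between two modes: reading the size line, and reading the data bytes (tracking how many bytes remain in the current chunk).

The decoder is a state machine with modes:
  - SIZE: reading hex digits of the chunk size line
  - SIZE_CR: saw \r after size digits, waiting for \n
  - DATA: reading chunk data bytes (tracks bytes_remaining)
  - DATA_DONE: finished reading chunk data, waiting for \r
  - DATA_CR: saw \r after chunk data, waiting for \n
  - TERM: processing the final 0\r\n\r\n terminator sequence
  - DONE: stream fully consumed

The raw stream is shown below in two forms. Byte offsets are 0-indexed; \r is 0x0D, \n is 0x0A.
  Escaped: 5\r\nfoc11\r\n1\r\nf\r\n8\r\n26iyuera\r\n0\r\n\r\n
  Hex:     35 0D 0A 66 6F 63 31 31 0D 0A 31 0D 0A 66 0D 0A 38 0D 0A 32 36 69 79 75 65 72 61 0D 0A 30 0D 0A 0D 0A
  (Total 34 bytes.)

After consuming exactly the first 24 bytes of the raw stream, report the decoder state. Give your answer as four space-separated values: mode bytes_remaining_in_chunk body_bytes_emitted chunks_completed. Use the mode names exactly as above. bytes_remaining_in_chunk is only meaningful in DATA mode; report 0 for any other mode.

Answer: DATA 3 11 2

Derivation:
Byte 0 = '5': mode=SIZE remaining=0 emitted=0 chunks_done=0
Byte 1 = 0x0D: mode=SIZE_CR remaining=0 emitted=0 chunks_done=0
Byte 2 = 0x0A: mode=DATA remaining=5 emitted=0 chunks_done=0
Byte 3 = 'f': mode=DATA remaining=4 emitted=1 chunks_done=0
Byte 4 = 'o': mode=DATA remaining=3 emitted=2 chunks_done=0
Byte 5 = 'c': mode=DATA remaining=2 emitted=3 chunks_done=0
Byte 6 = '1': mode=DATA remaining=1 emitted=4 chunks_done=0
Byte 7 = '1': mode=DATA_DONE remaining=0 emitted=5 chunks_done=0
Byte 8 = 0x0D: mode=DATA_CR remaining=0 emitted=5 chunks_done=0
Byte 9 = 0x0A: mode=SIZE remaining=0 emitted=5 chunks_done=1
Byte 10 = '1': mode=SIZE remaining=0 emitted=5 chunks_done=1
Byte 11 = 0x0D: mode=SIZE_CR remaining=0 emitted=5 chunks_done=1
Byte 12 = 0x0A: mode=DATA remaining=1 emitted=5 chunks_done=1
Byte 13 = 'f': mode=DATA_DONE remaining=0 emitted=6 chunks_done=1
Byte 14 = 0x0D: mode=DATA_CR remaining=0 emitted=6 chunks_done=1
Byte 15 = 0x0A: mode=SIZE remaining=0 emitted=6 chunks_done=2
Byte 16 = '8': mode=SIZE remaining=0 emitted=6 chunks_done=2
Byte 17 = 0x0D: mode=SIZE_CR remaining=0 emitted=6 chunks_done=2
Byte 18 = 0x0A: mode=DATA remaining=8 emitted=6 chunks_done=2
Byte 19 = '2': mode=DATA remaining=7 emitted=7 chunks_done=2
Byte 20 = '6': mode=DATA remaining=6 emitted=8 chunks_done=2
Byte 21 = 'i': mode=DATA remaining=5 emitted=9 chunks_done=2
Byte 22 = 'y': mode=DATA remaining=4 emitted=10 chunks_done=2
Byte 23 = 'u': mode=DATA remaining=3 emitted=11 chunks_done=2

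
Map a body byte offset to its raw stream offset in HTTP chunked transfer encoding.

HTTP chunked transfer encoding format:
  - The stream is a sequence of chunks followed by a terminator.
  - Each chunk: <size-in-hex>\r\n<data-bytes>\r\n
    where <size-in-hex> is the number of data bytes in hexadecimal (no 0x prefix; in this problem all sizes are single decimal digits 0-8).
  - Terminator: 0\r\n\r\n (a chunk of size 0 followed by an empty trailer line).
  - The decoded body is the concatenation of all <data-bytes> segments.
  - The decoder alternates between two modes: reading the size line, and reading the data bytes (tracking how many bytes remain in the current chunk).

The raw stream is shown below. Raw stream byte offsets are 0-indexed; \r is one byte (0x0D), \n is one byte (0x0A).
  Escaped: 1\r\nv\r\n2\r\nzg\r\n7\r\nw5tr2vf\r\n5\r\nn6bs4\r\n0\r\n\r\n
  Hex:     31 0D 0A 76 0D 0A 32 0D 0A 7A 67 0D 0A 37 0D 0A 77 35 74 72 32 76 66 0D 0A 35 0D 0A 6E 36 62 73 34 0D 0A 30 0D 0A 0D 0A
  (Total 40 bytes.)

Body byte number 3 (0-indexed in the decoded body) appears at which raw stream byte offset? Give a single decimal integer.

Chunk 1: stream[0..1]='1' size=0x1=1, data at stream[3..4]='v' -> body[0..1], body so far='v'
Chunk 2: stream[6..7]='2' size=0x2=2, data at stream[9..11]='zg' -> body[1..3], body so far='vzg'
Chunk 3: stream[13..14]='7' size=0x7=7, data at stream[16..23]='w5tr2vf' -> body[3..10], body so far='vzgw5tr2vf'
Chunk 4: stream[25..26]='5' size=0x5=5, data at stream[28..33]='n6bs4' -> body[10..15], body so far='vzgw5tr2vfn6bs4'
Chunk 5: stream[35..36]='0' size=0 (terminator). Final body='vzgw5tr2vfn6bs4' (15 bytes)
Body byte 3 at stream offset 16

Answer: 16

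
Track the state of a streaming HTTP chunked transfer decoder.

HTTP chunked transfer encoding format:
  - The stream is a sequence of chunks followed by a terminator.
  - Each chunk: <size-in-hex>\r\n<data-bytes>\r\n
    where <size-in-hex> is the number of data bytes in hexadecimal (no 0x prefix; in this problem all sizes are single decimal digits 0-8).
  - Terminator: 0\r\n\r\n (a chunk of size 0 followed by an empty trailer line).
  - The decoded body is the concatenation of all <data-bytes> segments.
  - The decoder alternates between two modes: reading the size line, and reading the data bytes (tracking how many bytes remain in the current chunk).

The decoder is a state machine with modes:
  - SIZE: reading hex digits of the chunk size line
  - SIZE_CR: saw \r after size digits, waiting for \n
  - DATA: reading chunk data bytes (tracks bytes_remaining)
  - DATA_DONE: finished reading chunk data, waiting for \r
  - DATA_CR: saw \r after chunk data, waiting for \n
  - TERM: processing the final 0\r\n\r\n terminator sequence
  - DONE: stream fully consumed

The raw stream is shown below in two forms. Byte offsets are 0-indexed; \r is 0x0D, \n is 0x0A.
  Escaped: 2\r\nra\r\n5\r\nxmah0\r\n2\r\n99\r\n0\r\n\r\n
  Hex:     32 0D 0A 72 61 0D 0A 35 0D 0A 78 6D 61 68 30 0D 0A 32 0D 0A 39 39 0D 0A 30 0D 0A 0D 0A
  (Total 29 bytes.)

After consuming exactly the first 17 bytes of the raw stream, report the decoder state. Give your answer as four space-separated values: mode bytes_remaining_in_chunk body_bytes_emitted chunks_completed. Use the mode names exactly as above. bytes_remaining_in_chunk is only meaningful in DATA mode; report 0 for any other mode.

Answer: SIZE 0 7 2

Derivation:
Byte 0 = '2': mode=SIZE remaining=0 emitted=0 chunks_done=0
Byte 1 = 0x0D: mode=SIZE_CR remaining=0 emitted=0 chunks_done=0
Byte 2 = 0x0A: mode=DATA remaining=2 emitted=0 chunks_done=0
Byte 3 = 'r': mode=DATA remaining=1 emitted=1 chunks_done=0
Byte 4 = 'a': mode=DATA_DONE remaining=0 emitted=2 chunks_done=0
Byte 5 = 0x0D: mode=DATA_CR remaining=0 emitted=2 chunks_done=0
Byte 6 = 0x0A: mode=SIZE remaining=0 emitted=2 chunks_done=1
Byte 7 = '5': mode=SIZE remaining=0 emitted=2 chunks_done=1
Byte 8 = 0x0D: mode=SIZE_CR remaining=0 emitted=2 chunks_done=1
Byte 9 = 0x0A: mode=DATA remaining=5 emitted=2 chunks_done=1
Byte 10 = 'x': mode=DATA remaining=4 emitted=3 chunks_done=1
Byte 11 = 'm': mode=DATA remaining=3 emitted=4 chunks_done=1
Byte 12 = 'a': mode=DATA remaining=2 emitted=5 chunks_done=1
Byte 13 = 'h': mode=DATA remaining=1 emitted=6 chunks_done=1
Byte 14 = '0': mode=DATA_DONE remaining=0 emitted=7 chunks_done=1
Byte 15 = 0x0D: mode=DATA_CR remaining=0 emitted=7 chunks_done=1
Byte 16 = 0x0A: mode=SIZE remaining=0 emitted=7 chunks_done=2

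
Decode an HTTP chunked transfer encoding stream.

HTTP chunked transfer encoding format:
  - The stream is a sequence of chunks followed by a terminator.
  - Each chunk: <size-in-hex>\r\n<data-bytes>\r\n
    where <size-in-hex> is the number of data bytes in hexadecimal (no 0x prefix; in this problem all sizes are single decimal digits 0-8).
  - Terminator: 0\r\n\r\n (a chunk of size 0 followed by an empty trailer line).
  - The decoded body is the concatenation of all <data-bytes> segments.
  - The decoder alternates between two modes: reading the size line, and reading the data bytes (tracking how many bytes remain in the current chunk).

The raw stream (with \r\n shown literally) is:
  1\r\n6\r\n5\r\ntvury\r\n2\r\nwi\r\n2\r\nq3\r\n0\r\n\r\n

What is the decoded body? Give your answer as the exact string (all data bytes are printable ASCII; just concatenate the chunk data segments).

Chunk 1: stream[0..1]='1' size=0x1=1, data at stream[3..4]='6' -> body[0..1], body so far='6'
Chunk 2: stream[6..7]='5' size=0x5=5, data at stream[9..14]='tvury' -> body[1..6], body so far='6tvury'
Chunk 3: stream[16..17]='2' size=0x2=2, data at stream[19..21]='wi' -> body[6..8], body so far='6tvurywi'
Chunk 4: stream[23..24]='2' size=0x2=2, data at stream[26..28]='q3' -> body[8..10], body so far='6tvurywiq3'
Chunk 5: stream[30..31]='0' size=0 (terminator). Final body='6tvurywiq3' (10 bytes)

Answer: 6tvurywiq3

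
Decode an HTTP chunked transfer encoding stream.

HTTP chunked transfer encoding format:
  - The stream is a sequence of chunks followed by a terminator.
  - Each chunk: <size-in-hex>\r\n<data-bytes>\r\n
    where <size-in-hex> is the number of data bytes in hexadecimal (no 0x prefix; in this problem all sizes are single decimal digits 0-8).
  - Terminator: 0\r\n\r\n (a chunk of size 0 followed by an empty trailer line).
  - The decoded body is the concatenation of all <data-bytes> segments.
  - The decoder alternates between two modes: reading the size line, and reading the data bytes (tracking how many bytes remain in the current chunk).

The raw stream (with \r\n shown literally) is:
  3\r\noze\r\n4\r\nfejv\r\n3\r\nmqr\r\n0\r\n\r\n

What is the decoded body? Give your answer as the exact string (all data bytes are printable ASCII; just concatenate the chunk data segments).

Answer: ozefejvmqr

Derivation:
Chunk 1: stream[0..1]='3' size=0x3=3, data at stream[3..6]='oze' -> body[0..3], body so far='oze'
Chunk 2: stream[8..9]='4' size=0x4=4, data at stream[11..15]='fejv' -> body[3..7], body so far='ozefejv'
Chunk 3: stream[17..18]='3' size=0x3=3, data at stream[20..23]='mqr' -> body[7..10], body so far='ozefejvmqr'
Chunk 4: stream[25..26]='0' size=0 (terminator). Final body='ozefejvmqr' (10 bytes)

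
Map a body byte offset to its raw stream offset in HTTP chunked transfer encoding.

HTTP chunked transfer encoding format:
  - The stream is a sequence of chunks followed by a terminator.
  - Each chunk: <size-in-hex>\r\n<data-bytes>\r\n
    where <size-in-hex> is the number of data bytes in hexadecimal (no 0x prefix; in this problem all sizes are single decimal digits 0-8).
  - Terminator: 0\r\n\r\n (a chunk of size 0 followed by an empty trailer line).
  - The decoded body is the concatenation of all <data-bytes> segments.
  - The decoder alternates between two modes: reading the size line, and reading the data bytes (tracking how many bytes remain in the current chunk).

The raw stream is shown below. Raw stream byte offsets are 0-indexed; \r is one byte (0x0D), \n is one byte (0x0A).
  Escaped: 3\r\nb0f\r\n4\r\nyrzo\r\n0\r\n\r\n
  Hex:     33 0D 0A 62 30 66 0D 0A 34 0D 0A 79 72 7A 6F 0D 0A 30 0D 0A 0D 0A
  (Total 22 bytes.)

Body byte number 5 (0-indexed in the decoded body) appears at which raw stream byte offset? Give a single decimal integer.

Chunk 1: stream[0..1]='3' size=0x3=3, data at stream[3..6]='b0f' -> body[0..3], body so far='b0f'
Chunk 2: stream[8..9]='4' size=0x4=4, data at stream[11..15]='yrzo' -> body[3..7], body so far='b0fyrzo'
Chunk 3: stream[17..18]='0' size=0 (terminator). Final body='b0fyrzo' (7 bytes)
Body byte 5 at stream offset 13

Answer: 13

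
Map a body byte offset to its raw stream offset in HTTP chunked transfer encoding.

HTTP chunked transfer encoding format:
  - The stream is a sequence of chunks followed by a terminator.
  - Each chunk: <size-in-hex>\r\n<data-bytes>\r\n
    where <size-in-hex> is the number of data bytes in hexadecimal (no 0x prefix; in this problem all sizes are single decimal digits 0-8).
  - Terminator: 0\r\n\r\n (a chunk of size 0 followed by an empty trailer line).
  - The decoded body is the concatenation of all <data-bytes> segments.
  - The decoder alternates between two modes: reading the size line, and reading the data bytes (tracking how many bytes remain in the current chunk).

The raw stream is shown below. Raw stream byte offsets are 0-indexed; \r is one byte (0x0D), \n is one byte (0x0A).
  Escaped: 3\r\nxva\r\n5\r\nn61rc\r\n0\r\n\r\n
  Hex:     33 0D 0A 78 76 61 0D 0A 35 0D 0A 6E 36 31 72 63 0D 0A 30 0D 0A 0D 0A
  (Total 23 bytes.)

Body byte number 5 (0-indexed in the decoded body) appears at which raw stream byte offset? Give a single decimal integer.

Answer: 13

Derivation:
Chunk 1: stream[0..1]='3' size=0x3=3, data at stream[3..6]='xva' -> body[0..3], body so far='xva'
Chunk 2: stream[8..9]='5' size=0x5=5, data at stream[11..16]='n61rc' -> body[3..8], body so far='xvan61rc'
Chunk 3: stream[18..19]='0' size=0 (terminator). Final body='xvan61rc' (8 bytes)
Body byte 5 at stream offset 13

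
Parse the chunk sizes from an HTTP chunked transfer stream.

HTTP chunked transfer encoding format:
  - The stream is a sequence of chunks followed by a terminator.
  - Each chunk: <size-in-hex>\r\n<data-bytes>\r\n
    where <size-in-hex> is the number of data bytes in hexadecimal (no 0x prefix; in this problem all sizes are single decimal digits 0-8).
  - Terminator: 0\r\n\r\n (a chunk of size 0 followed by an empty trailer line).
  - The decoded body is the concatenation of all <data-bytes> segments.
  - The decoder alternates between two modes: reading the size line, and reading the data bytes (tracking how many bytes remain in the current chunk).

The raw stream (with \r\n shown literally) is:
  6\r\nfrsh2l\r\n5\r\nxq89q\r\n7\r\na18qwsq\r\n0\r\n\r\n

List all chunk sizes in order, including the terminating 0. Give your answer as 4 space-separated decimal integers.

Chunk 1: stream[0..1]='6' size=0x6=6, data at stream[3..9]='frsh2l' -> body[0..6], body so far='frsh2l'
Chunk 2: stream[11..12]='5' size=0x5=5, data at stream[14..19]='xq89q' -> body[6..11], body so far='frsh2lxq89q'
Chunk 3: stream[21..22]='7' size=0x7=7, data at stream[24..31]='a18qwsq' -> body[11..18], body so far='frsh2lxq89qa18qwsq'
Chunk 4: stream[33..34]='0' size=0 (terminator). Final body='frsh2lxq89qa18qwsq' (18 bytes)

Answer: 6 5 7 0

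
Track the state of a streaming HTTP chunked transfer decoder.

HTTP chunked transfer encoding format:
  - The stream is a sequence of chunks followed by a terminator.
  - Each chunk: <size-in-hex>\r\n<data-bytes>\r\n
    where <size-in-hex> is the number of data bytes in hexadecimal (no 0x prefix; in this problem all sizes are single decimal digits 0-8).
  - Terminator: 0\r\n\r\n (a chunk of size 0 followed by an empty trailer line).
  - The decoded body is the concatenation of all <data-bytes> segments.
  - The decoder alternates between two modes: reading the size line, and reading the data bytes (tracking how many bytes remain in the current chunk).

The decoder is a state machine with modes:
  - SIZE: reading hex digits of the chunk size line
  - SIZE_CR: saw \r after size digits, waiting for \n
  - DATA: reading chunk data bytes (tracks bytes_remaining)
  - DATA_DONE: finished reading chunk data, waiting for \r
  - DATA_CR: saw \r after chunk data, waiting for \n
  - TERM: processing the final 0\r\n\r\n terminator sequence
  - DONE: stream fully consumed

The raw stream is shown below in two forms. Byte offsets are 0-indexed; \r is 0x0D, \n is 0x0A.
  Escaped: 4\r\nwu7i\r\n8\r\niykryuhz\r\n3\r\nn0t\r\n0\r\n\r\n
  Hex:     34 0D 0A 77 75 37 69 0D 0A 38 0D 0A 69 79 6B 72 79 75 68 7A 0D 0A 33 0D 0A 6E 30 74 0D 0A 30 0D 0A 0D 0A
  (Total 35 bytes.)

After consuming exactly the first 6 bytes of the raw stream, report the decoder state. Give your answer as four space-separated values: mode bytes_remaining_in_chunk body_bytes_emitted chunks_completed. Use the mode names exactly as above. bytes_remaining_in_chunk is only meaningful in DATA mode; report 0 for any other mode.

Answer: DATA 1 3 0

Derivation:
Byte 0 = '4': mode=SIZE remaining=0 emitted=0 chunks_done=0
Byte 1 = 0x0D: mode=SIZE_CR remaining=0 emitted=0 chunks_done=0
Byte 2 = 0x0A: mode=DATA remaining=4 emitted=0 chunks_done=0
Byte 3 = 'w': mode=DATA remaining=3 emitted=1 chunks_done=0
Byte 4 = 'u': mode=DATA remaining=2 emitted=2 chunks_done=0
Byte 5 = '7': mode=DATA remaining=1 emitted=3 chunks_done=0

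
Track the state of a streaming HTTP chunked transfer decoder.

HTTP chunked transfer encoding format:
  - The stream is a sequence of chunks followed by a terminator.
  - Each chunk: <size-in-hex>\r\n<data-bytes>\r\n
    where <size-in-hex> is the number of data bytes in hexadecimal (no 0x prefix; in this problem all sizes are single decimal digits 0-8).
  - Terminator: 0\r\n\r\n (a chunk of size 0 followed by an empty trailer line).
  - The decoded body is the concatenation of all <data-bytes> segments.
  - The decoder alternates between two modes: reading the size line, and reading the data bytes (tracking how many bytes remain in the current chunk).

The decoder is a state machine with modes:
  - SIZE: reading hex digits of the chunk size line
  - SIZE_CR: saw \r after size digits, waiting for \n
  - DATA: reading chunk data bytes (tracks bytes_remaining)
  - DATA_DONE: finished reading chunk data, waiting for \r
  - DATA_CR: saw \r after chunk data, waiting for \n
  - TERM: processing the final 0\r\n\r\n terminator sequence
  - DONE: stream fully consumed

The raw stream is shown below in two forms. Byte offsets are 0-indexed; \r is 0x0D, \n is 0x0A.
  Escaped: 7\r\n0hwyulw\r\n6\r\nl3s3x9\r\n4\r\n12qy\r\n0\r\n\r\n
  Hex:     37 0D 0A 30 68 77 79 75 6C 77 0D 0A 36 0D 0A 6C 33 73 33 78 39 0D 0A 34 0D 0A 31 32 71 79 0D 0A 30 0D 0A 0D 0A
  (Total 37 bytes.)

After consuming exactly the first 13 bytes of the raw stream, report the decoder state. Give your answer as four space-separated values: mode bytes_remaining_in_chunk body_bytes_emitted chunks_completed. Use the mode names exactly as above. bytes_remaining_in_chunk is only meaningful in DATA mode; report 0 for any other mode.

Answer: SIZE 0 7 1

Derivation:
Byte 0 = '7': mode=SIZE remaining=0 emitted=0 chunks_done=0
Byte 1 = 0x0D: mode=SIZE_CR remaining=0 emitted=0 chunks_done=0
Byte 2 = 0x0A: mode=DATA remaining=7 emitted=0 chunks_done=0
Byte 3 = '0': mode=DATA remaining=6 emitted=1 chunks_done=0
Byte 4 = 'h': mode=DATA remaining=5 emitted=2 chunks_done=0
Byte 5 = 'w': mode=DATA remaining=4 emitted=3 chunks_done=0
Byte 6 = 'y': mode=DATA remaining=3 emitted=4 chunks_done=0
Byte 7 = 'u': mode=DATA remaining=2 emitted=5 chunks_done=0
Byte 8 = 'l': mode=DATA remaining=1 emitted=6 chunks_done=0
Byte 9 = 'w': mode=DATA_DONE remaining=0 emitted=7 chunks_done=0
Byte 10 = 0x0D: mode=DATA_CR remaining=0 emitted=7 chunks_done=0
Byte 11 = 0x0A: mode=SIZE remaining=0 emitted=7 chunks_done=1
Byte 12 = '6': mode=SIZE remaining=0 emitted=7 chunks_done=1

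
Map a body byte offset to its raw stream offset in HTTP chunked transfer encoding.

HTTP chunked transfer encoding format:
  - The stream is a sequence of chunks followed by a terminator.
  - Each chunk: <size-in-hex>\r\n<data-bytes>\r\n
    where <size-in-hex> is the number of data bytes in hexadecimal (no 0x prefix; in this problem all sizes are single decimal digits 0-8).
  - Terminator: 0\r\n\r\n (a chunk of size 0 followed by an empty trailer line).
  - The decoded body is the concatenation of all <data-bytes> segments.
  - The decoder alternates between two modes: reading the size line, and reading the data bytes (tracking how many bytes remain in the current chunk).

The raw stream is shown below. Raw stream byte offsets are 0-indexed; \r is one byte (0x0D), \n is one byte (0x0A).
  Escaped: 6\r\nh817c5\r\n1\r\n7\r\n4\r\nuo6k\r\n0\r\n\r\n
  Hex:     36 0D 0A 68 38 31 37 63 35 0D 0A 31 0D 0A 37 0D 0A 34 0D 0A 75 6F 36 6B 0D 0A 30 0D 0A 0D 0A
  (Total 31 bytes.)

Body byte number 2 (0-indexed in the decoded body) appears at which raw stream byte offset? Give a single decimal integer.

Chunk 1: stream[0..1]='6' size=0x6=6, data at stream[3..9]='h817c5' -> body[0..6], body so far='h817c5'
Chunk 2: stream[11..12]='1' size=0x1=1, data at stream[14..15]='7' -> body[6..7], body so far='h817c57'
Chunk 3: stream[17..18]='4' size=0x4=4, data at stream[20..24]='uo6k' -> body[7..11], body so far='h817c57uo6k'
Chunk 4: stream[26..27]='0' size=0 (terminator). Final body='h817c57uo6k' (11 bytes)
Body byte 2 at stream offset 5

Answer: 5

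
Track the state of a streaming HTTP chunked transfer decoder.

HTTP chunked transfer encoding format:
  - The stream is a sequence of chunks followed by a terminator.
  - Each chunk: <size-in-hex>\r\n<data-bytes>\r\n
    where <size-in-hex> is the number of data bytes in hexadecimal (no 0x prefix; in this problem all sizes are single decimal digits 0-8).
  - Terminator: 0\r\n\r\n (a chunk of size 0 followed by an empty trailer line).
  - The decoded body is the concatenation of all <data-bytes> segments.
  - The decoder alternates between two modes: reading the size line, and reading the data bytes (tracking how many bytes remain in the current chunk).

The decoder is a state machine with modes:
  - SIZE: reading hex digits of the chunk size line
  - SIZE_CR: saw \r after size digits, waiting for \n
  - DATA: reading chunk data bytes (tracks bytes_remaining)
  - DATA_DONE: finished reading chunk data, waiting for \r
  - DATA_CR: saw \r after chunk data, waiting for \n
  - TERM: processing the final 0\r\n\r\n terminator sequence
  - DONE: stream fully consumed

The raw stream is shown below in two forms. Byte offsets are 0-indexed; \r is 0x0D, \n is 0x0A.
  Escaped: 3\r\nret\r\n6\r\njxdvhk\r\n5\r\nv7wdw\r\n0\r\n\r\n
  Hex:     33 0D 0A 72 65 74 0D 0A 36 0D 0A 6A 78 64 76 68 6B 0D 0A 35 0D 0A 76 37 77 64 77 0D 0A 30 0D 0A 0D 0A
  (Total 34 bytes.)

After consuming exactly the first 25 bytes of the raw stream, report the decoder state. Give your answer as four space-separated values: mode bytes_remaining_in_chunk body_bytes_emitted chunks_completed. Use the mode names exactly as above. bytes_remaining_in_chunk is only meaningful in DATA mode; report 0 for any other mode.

Byte 0 = '3': mode=SIZE remaining=0 emitted=0 chunks_done=0
Byte 1 = 0x0D: mode=SIZE_CR remaining=0 emitted=0 chunks_done=0
Byte 2 = 0x0A: mode=DATA remaining=3 emitted=0 chunks_done=0
Byte 3 = 'r': mode=DATA remaining=2 emitted=1 chunks_done=0
Byte 4 = 'e': mode=DATA remaining=1 emitted=2 chunks_done=0
Byte 5 = 't': mode=DATA_DONE remaining=0 emitted=3 chunks_done=0
Byte 6 = 0x0D: mode=DATA_CR remaining=0 emitted=3 chunks_done=0
Byte 7 = 0x0A: mode=SIZE remaining=0 emitted=3 chunks_done=1
Byte 8 = '6': mode=SIZE remaining=0 emitted=3 chunks_done=1
Byte 9 = 0x0D: mode=SIZE_CR remaining=0 emitted=3 chunks_done=1
Byte 10 = 0x0A: mode=DATA remaining=6 emitted=3 chunks_done=1
Byte 11 = 'j': mode=DATA remaining=5 emitted=4 chunks_done=1
Byte 12 = 'x': mode=DATA remaining=4 emitted=5 chunks_done=1
Byte 13 = 'd': mode=DATA remaining=3 emitted=6 chunks_done=1
Byte 14 = 'v': mode=DATA remaining=2 emitted=7 chunks_done=1
Byte 15 = 'h': mode=DATA remaining=1 emitted=8 chunks_done=1
Byte 16 = 'k': mode=DATA_DONE remaining=0 emitted=9 chunks_done=1
Byte 17 = 0x0D: mode=DATA_CR remaining=0 emitted=9 chunks_done=1
Byte 18 = 0x0A: mode=SIZE remaining=0 emitted=9 chunks_done=2
Byte 19 = '5': mode=SIZE remaining=0 emitted=9 chunks_done=2
Byte 20 = 0x0D: mode=SIZE_CR remaining=0 emitted=9 chunks_done=2
Byte 21 = 0x0A: mode=DATA remaining=5 emitted=9 chunks_done=2
Byte 22 = 'v': mode=DATA remaining=4 emitted=10 chunks_done=2
Byte 23 = '7': mode=DATA remaining=3 emitted=11 chunks_done=2
Byte 24 = 'w': mode=DATA remaining=2 emitted=12 chunks_done=2

Answer: DATA 2 12 2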